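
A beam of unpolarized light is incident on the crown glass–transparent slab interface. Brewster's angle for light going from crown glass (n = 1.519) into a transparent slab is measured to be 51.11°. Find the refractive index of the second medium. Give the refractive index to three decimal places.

At Brewster's angle, tan θ_B = n₂/n₁ with n₁ on the incident side (crown glass) and n₂ on the transmitted side (a transparent slab).
n₂ = n₁ tan θ_B = 1.519 × tan 51.11° = 1.883.

n ≈ 1.883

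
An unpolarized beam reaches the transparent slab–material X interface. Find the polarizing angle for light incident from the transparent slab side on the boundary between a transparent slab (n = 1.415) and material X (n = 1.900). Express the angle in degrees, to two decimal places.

Brewster's condition: tan θ_B = n₂/n₁ = 1.900/1.415 = 1.3428.
So θ_B = arctan 1.3428 = 53.32°.

θ_B ≈ 53.32°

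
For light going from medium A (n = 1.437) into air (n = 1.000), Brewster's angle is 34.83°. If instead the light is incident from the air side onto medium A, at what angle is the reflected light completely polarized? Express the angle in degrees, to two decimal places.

The two Brewster angles are complementary: θ_B' = 90° − θ_B = 90° − 34.83° = 55.17°.

θ_B' ≈ 55.17°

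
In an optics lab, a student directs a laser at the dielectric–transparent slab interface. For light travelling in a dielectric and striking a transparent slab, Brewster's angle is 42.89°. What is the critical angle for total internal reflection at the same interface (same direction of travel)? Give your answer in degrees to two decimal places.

From Brewster, n₂/n₁ = tan θ_B = tan 42.89° = 0.9289.
Then sin θ_c = n₂/n₁ = 0.9289, so θ_c = arcsin 0.9289 = 68.27°.

θ_c ≈ 68.27°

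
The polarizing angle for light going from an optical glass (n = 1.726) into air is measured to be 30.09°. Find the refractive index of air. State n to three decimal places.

At the polarizing angle, tan θ_B = n₂/n₁ with n₁ on the incident side (an optical glass) and n₂ on the transmitted side (air).
n₂ = n₁ tan θ_B = 1.726 × tan 30.09° = 1.000.

n ≈ 1.000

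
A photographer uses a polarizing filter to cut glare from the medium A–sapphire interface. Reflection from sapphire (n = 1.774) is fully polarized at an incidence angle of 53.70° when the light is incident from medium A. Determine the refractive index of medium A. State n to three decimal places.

At the polarizing angle, tan θ_B = n₂/n₁ with n₁ on the incident side (medium A) and n₂ on the transmitted side (sapphire).
n₁ = n₂ / tan θ_B = 1.774 / tan 53.70° = 1.303.

n ≈ 1.303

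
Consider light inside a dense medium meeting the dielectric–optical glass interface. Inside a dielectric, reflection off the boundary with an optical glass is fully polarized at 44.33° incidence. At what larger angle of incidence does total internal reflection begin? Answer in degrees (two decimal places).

n₂/n₁ = tan 44.33° = 0.9769; the critical angle satisfies sin θ_c = n₂/n₁.
θ_c = arcsin(0.9769) = 77.66°.

θ_c ≈ 77.66°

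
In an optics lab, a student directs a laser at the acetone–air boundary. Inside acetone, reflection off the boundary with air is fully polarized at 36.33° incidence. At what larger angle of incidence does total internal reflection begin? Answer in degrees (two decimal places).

tan θ_B = n₂/n₁ = tan 36.33° = 0.7354.
Total internal reflection: sin θ_c = n₂/n₁ = 0.7354.
θ_c = arcsin(0.7354) = 47.34°.

θ_c ≈ 47.34°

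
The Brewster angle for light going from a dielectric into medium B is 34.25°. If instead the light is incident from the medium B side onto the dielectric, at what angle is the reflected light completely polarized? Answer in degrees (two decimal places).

Reversing the direction swaps n₁ and n₂, so tan θ_B' = 1/tan θ_B and θ_B' = 90° − θ_B.
Hence θ_B' = 90° − 34.25° = 55.75°.

θ_B' ≈ 55.75°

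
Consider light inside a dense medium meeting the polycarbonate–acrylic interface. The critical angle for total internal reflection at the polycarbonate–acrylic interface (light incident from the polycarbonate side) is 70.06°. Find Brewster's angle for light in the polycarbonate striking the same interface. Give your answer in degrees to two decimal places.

θ_B ≈ 43.23°

sin θ_c = n₂/n₁, so n₂/n₁ = sin 70.06° = 0.9401.
Brewster: tan θ_B = n₂/n₁ = 0.9401.
θ_B = arctan(0.9401) = 43.23°.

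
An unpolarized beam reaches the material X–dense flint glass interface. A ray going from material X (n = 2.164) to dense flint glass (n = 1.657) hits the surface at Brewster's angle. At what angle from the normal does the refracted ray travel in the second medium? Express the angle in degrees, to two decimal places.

tan θ_B = n₂/n₁ = 1.657/2.164 = 0.7657, so θ_B = 37.44°.
Since θ_B + θ_t = 90° at Brewster incidence, θ_t = 90° − 37.44° = 52.56°.

θ_t ≈ 52.56°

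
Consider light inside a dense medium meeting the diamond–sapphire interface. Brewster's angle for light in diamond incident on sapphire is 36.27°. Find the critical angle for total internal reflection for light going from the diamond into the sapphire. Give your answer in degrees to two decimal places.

n₂/n₁ = tan 36.27° = 0.7338; the critical angle satisfies sin θ_c = n₂/n₁.
θ_c = arcsin(0.7338) = 47.20°.

θ_c ≈ 47.20°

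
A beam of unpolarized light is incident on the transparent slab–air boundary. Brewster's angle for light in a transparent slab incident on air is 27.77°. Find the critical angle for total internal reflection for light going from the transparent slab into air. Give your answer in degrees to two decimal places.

θ_c ≈ 31.77°

n₂/n₁ = tan 27.77° = 0.5266; the critical angle satisfies sin θ_c = n₂/n₁.
θ_c = arcsin(0.5266) = 31.77°.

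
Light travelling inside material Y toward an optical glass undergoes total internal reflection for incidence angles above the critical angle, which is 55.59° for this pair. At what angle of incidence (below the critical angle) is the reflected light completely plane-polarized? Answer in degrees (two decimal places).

n₂/n₁ = sin θ_c = sin 55.59° = 0.8250.
tan θ_B equals the same ratio, so θ_B = arctan(0.8250) = 39.52°.

θ_B ≈ 39.52°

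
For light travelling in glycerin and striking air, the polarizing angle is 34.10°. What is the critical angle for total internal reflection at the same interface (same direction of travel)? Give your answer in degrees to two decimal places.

From Brewster, n₂/n₁ = tan θ_B = tan 34.10° = 0.6771.
Then sin θ_c = n₂/n₁ = 0.6771, so θ_c = arcsin 0.6771 = 42.61°.

θ_c ≈ 42.61°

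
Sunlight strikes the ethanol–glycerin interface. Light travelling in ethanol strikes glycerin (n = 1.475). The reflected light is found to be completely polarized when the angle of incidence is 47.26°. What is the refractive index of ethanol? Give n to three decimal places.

n ≈ 1.363

At Brewster's angle, tan θ_B = n₂/n₁ with n₁ on the incident side (ethanol) and n₂ on the transmitted side (glycerin).
n₁ = n₂ / tan θ_B = 1.475 / tan 47.26° = 1.363.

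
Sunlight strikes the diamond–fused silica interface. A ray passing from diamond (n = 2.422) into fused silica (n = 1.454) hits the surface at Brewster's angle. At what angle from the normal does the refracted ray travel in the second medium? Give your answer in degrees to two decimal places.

θ_t ≈ 59.02°

θ_B = arctan(n₂/n₁) = arctan(1.454/2.422) = 30.98°.
At Brewster's angle the reflected and refracted rays are perpendicular, so θ_t = 90° − θ_B = 90° − 30.98° = 59.02°.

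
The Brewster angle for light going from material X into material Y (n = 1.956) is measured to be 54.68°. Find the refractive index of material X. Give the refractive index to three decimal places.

n ≈ 1.386

Brewster's law: tan θ_B = n₂/n₁ (light incident in material X, refracted into material Y).
n₁ = n₂ / tan θ_B = 1.956 / tan 54.68° = 1.386.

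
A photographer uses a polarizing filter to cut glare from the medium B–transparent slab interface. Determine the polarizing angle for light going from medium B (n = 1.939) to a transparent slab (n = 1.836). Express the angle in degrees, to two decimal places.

The reflected p-component vanishes when tan θ_B = n₂/n₁.
Here n₂/n₁ = 1.836/1.939 = 0.9469, and Brewster's law gives tan θ_B = n₂/n₁.
So θ_B = arctan 0.9469 = 43.44°.

θ_B ≈ 43.44°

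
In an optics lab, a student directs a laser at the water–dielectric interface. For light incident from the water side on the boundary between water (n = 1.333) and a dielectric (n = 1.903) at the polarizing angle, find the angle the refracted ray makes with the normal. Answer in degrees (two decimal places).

θ_B = arctan(n₂/n₁) = arctan(1.903/1.333) = 54.99°.
At Brewster's angle the reflected and refracted rays are perpendicular, so θ_t = 90° − θ_B = 90° − 54.99° = 35.01°.

θ_t ≈ 35.01°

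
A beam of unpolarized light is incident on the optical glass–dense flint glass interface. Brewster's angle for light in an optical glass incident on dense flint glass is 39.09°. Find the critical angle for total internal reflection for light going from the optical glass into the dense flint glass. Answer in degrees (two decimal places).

tan θ_B = n₂/n₁ = tan 39.09° = 0.8124.
Total internal reflection: sin θ_c = n₂/n₁ = 0.8124.
θ_c = arcsin(0.8124) = 54.33°.

θ_c ≈ 54.33°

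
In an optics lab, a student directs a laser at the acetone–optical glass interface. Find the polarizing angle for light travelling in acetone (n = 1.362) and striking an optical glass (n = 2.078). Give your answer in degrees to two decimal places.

θ_B ≈ 56.76°

Here n₂/n₁ = 2.078/1.362 = 1.5257, and Brewster's law gives tan θ_B = n₂/n₁.
So θ_B = arctan 1.5257 = 56.76°.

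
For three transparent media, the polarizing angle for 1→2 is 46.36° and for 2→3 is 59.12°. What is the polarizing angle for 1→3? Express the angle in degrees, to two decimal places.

n₂/n₁ = tan 46.36° = 1.0486 and n₃/n₂ = tan 59.12° = 1.6722.
n₃/n₁ = 1.7535. Then tan θ_B(1→3) = n₃/n₁, so θ_B(1→3) = arctan(1.7535) = 60.30°.

θ_B ≈ 60.30°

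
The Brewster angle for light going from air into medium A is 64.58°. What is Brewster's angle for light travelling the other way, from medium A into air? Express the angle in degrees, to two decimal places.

Reversing the direction swaps n₁ and n₂, so tan θ_B' = 1/tan θ_B and θ_B' = 90° − θ_B.
Hence θ_B' = 90° − 64.58° = 25.42°.

θ_B' ≈ 25.42°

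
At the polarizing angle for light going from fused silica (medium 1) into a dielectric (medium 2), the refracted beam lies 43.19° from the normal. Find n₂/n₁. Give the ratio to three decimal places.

n₂/n₁ ≈ 1.065

At Brewster incidence θ_B = 90° − θ_t = 90° − 43.19° = 46.81°.
Then n₂/n₁ = tan θ_B = tan 46.81° = 1.065.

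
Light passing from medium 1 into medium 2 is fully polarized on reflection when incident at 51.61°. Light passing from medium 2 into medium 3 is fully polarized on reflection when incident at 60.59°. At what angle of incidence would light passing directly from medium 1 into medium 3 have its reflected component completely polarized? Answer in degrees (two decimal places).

θ_B ≈ 65.93°

Each Brewster angle gives a ratio: n₂/n₁ = tan 51.61° = 1.2621, n₃/n₂ = tan 60.59° = 1.7740.
Multiplying, n₃/n₁ = 1.2621 × 1.7740 = 2.2390, and θ_B(1→3) = arctan 2.2390 = 65.93°.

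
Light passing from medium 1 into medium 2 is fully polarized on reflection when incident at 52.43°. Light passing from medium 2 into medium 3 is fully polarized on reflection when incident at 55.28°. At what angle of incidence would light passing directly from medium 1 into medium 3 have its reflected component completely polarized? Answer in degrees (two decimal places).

Each Brewster angle gives a ratio: n₂/n₁ = tan 52.43° = 1.2999, n₃/n₂ = tan 55.28° = 1.4431.
n₃/n₁ = 1.8759. Then tan θ_B(1→3) = n₃/n₁, so θ_B(1→3) = arctan(1.8759) = 61.94°.

θ_B ≈ 61.94°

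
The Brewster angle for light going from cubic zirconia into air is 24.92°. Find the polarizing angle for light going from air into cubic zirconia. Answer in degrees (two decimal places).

The two Brewster angles are complementary: θ_B' = 90° − θ_B = 90° − 24.92° = 65.08°.

θ_B' ≈ 65.08°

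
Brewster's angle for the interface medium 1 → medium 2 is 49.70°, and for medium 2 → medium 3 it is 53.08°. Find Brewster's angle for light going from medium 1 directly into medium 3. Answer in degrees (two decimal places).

θ_B ≈ 57.49°

n₂/n₁ = tan 49.70° = 1.1792 and n₃/n₂ = tan 53.08° = 1.3309.
So n₃/n₁ = (n₂/n₁)(n₃/n₂) = 1.1792 × 1.3309 = 1.5694.
θ_B(1→3) = arctan(1.5694) = 57.49°.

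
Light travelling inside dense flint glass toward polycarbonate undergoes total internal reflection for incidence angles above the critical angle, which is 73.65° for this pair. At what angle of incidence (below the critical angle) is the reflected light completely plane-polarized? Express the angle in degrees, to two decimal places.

θ_B ≈ 43.82°

sin θ_c = n₂/n₁, so n₂/n₁ = sin 73.65° = 0.9596.
Brewster: tan θ_B = n₂/n₁ = 0.9596.
θ_B = arctan(0.9596) = 43.82°.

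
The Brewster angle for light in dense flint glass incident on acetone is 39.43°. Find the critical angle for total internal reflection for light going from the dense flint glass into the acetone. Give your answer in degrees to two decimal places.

n₂/n₁ = tan 39.43° = 0.8223; the critical angle satisfies sin θ_c = n₂/n₁.
θ_c = arcsin(0.8223) = 55.31°.

θ_c ≈ 55.31°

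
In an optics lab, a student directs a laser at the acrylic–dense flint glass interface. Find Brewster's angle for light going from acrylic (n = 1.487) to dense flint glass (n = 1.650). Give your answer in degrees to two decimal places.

θ_B ≈ 47.97°

At Brewster's angle the reflected and refracted rays are perpendicular, which with Snell's law gives tan θ_B = n₂/n₁.
Here n₂/n₁ = 1.650/1.487 = 1.1096, and Brewster's law gives tan θ_B = n₂/n₁.
θ_B = arctan(1.1096) = 47.97°.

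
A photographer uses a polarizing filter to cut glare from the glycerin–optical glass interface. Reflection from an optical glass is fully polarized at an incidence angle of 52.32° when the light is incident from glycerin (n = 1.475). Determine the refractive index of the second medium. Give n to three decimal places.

n ≈ 1.910

Full polarization of the reflected beam means tan θ_B = n₂/n₁, where n₁ is the incident medium (glycerin).
n₂ = n₁ tan θ_B = 1.475 × tan 52.32° = 1.910.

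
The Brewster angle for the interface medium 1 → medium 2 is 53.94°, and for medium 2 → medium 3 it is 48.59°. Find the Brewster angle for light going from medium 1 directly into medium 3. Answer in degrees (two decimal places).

θ_B ≈ 57.29°

tan θ_B(1→2) = n₂/n₁ = tan 53.94° = 1.3734.
tan θ_B(2→3) = n₃/n₂ = tan 48.59° = 1.1339.
So n₃/n₁ = (n₂/n₁)(n₃/n₂) = 1.3734 × 1.1339 = 1.5572.
θ_B(1→3) = arctan(1.5572) = 57.29°.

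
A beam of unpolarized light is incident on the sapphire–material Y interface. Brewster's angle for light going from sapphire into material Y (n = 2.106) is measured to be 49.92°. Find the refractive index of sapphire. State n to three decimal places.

n ≈ 1.772

At Brewster's angle, tan θ_B = n₂/n₁ with n₁ on the incident side (sapphire) and n₂ on the transmitted side (material Y).
n₁ = n₂ / tan θ_B = 2.106 / tan 49.92° = 1.772.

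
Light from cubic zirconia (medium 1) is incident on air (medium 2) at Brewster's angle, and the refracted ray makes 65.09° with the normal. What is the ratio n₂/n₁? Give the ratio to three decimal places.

At Brewster incidence θ_B = 90° − θ_t = 90° − 65.09° = 24.91°.
Then n₂/n₁ = tan θ_B = tan 24.91° = 0.464.

n₂/n₁ ≈ 0.464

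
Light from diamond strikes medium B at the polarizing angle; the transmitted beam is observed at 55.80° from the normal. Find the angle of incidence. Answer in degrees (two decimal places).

Brewster's condition makes the reflected and refracted beams perpendicular: θ_B + θ_t = 90°.
So θ_B = 90° − θ_t = 90° − 55.80° = 34.20°.

θ_B ≈ 34.20°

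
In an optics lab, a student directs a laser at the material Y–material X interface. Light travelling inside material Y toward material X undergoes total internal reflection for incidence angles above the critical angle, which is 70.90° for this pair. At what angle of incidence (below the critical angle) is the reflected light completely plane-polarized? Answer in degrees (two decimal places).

At the critical angle sin θ_c = n₂/n₁, giving n₂/n₁ = sin 70.90° = 0.9449.
Then tan θ_B = n₂/n₁ = 0.9449, so θ_B = arctan 0.9449 = 43.38°.

θ_B ≈ 43.38°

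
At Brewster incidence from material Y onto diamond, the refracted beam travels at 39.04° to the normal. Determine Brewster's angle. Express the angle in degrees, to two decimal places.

θ_B ≈ 50.96°

At Brewster's angle the reflected and refracted rays are perpendicular, so θ_B + θ_t = 90°.
θ_B = 90° − 39.04° = 50.96°.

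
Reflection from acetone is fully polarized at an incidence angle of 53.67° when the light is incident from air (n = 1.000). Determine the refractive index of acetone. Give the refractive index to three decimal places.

Brewster's law: tan θ_B = n₂/n₁ (light incident in air, refracted into acetone).
n₂ = n₁ tan θ_B = 1.000 × tan 53.67° = 1.360.

n ≈ 1.360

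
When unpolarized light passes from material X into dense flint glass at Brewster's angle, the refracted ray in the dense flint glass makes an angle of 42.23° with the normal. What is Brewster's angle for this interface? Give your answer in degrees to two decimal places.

θ_B ≈ 47.77°

Since the reflected and refracted rays are at right angles at the polarizing angle, θ_B + θ_t = 90°.
θ_B = 90° − 42.23° = 47.77°.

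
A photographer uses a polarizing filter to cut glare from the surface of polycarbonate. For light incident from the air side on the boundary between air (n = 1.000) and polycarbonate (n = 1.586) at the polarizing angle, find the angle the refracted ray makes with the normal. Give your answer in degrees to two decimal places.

θ_t ≈ 32.23°

θ_B = arctan(n₂/n₁) = arctan(1.586/1.000) = 57.77°.
At Brewster's angle the reflected and refracted rays are perpendicular, so θ_t = 90° − θ_B = 90° − 57.77° = 32.23°.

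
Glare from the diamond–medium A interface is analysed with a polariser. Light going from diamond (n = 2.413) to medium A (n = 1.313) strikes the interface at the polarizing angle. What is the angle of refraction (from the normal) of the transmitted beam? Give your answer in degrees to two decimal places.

tan θ_B = n₂/n₁ = 1.313/2.413 = 0.5441, so θ_B = 28.55°.
The refracted ray is perpendicular to the reflected ray, so θ_t = 90° − θ_B = 61.45°.

θ_t ≈ 61.45°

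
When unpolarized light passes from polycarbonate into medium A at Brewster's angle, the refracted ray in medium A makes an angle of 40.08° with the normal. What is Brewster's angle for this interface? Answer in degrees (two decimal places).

Brewster's condition makes the reflected and refracted beams perpendicular: θ_B + θ_t = 90°.
θ_B = 90° − 40.08° = 49.92°.

θ_B ≈ 49.92°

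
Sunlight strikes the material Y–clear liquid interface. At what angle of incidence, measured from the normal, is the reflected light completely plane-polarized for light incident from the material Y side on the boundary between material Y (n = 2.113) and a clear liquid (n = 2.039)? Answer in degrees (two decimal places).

θ_B ≈ 43.98°

Brewster's condition: tan θ_B = n₂/n₁ = 2.039/2.113 = 0.9650.
So θ_B = arctan 0.9650 = 43.98°.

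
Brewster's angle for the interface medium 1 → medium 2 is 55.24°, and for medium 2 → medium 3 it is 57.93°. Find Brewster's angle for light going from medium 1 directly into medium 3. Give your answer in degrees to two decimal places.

θ_B ≈ 66.50°

n₂/n₁ = tan 55.24° = 1.4410 and n₃/n₂ = tan 57.93° = 1.5960.
Multiplying, n₃/n₁ = 1.4410 × 1.5960 = 2.2998, and θ_B(1→3) = arctan 2.2998 = 66.50°.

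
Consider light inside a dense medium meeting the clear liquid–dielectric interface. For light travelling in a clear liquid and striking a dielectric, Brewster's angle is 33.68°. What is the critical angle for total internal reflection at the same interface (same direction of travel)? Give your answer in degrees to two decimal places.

θ_c ≈ 41.79°

n₂/n₁ = tan 33.68° = 0.6664; the critical angle satisfies sin θ_c = n₂/n₁.
θ_c = arcsin(0.6664) = 41.79°.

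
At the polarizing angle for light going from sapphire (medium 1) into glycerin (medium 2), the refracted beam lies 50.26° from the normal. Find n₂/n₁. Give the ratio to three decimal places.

n₂/n₁ ≈ 0.831

At Brewster incidence θ_B = 90° − θ_t = 90° − 50.26° = 39.74°.
tan θ_B = n₂/n₁, so n₂/n₁ = tan 39.74° = 0.831.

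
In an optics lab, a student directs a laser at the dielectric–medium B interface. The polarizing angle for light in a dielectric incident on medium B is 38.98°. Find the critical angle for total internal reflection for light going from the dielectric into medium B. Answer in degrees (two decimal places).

n₂/n₁ = tan 38.98° = 0.8092; the critical angle satisfies sin θ_c = n₂/n₁.
θ_c = arcsin(0.8092) = 54.02°.

θ_c ≈ 54.02°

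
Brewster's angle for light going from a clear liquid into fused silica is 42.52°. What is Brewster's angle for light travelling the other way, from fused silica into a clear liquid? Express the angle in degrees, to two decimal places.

θ_B' ≈ 47.48°

The two Brewster angles are complementary: θ_B' = 90° − θ_B = 90° − 42.52° = 47.48°.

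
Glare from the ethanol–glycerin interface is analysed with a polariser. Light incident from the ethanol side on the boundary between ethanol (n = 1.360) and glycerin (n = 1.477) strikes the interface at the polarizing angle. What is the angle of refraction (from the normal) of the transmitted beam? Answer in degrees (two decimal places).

θ_t ≈ 42.64°

First find Brewster's angle: tan θ_B = 1.477/1.360 = 1.0860, giving θ_B = 47.36°.
The refracted ray is perpendicular to the reflected ray, so θ_t = 90° − θ_B = 42.64°.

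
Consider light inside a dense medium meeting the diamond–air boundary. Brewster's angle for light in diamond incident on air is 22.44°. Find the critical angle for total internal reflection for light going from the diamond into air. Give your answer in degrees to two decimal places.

θ_c ≈ 24.39°

tan θ_B = n₂/n₁ = tan 22.44° = 0.4130.
Total internal reflection: sin θ_c = n₂/n₁ = 0.4130.
θ_c = arcsin(0.4130) = 24.39°.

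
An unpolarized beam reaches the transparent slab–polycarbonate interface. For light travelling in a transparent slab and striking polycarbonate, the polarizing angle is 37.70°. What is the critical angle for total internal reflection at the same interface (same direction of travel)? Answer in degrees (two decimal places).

From Brewster, n₂/n₁ = tan θ_B = tan 37.70° = 0.7729.
Then sin θ_c = n₂/n₁ = 0.7729, so θ_c = arcsin 0.7729 = 50.61°.

θ_c ≈ 50.61°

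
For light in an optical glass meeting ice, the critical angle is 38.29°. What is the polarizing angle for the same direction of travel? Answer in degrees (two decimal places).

θ_B ≈ 31.78°

At the critical angle sin θ_c = n₂/n₁, giving n₂/n₁ = sin 38.29° = 0.6196.
Then tan θ_B = n₂/n₁ = 0.6196, so θ_B = arctan 0.6196 = 31.78°.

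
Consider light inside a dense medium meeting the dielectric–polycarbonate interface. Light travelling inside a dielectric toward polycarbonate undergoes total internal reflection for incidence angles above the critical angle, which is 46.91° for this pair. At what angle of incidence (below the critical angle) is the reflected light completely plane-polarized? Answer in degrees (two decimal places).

θ_B ≈ 36.14°

sin θ_c = n₂/n₁, so n₂/n₁ = sin 46.91° = 0.7303.
Brewster: tan θ_B = n₂/n₁ = 0.7303.
θ_B = arctan(0.7303) = 36.14°.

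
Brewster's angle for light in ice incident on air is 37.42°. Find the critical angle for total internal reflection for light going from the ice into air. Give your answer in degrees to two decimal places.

tan θ_B = n₂/n₁ = tan 37.42° = 0.7651.
Total internal reflection: sin θ_c = n₂/n₁ = 0.7651.
θ_c = arcsin(0.7651) = 49.92°.

θ_c ≈ 49.92°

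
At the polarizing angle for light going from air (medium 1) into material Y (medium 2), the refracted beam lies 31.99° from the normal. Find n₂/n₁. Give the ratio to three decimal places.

n₂/n₁ ≈ 1.601

At Brewster incidence θ_B = 90° − θ_t = 90° − 31.99° = 58.01°.
Then n₂/n₁ = tan θ_B = tan 58.01° = 1.601.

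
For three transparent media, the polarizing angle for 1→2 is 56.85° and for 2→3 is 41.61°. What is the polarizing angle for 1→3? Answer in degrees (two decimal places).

tan θ_B(1→2) = n₂/n₁ = tan 56.85° = 1.5311.
tan θ_B(2→3) = n₃/n₂ = tan 41.61° = 0.8882.
n₃/n₁ = 1.3598. Then tan θ_B(1→3) = n₃/n₁, so θ_B(1→3) = arctan(1.3598) = 53.67°.

θ_B ≈ 53.67°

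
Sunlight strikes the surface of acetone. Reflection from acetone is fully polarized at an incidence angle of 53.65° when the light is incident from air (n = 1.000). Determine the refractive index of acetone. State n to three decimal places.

Full polarization of the reflected beam means tan θ_B = n₂/n₁, where n₁ is the incident medium (air).
n₂ = n₁ tan θ_B = 1.000 × tan 53.65° = 1.359.

n ≈ 1.359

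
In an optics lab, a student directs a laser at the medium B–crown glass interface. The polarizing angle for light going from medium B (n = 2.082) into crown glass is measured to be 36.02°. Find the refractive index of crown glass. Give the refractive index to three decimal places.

Brewster's law: tan θ_B = n₂/n₁ (light incident in medium B, refracted into crown glass).
n₂ = n₁ tan θ_B = 2.082 × tan 36.02° = 1.514.

n ≈ 1.514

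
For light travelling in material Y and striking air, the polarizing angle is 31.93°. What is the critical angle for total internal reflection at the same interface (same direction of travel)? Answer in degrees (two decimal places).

tan θ_B = n₂/n₁ = tan 31.93° = 0.6232.
Total internal reflection: sin θ_c = n₂/n₁ = 0.6232.
θ_c = arcsin(0.6232) = 38.55°.

θ_c ≈ 38.55°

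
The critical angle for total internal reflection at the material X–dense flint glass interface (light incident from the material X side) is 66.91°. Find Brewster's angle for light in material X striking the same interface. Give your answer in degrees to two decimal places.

θ_B ≈ 42.61°

At the critical angle sin θ_c = n₂/n₁, giving n₂/n₁ = sin 66.91° = 0.9199.
Then tan θ_B = n₂/n₁ = 0.9199, so θ_B = arctan 0.9199 = 42.61°.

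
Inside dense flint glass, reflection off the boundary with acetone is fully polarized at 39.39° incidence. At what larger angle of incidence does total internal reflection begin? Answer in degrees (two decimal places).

n₂/n₁ = tan 39.39° = 0.8211; the critical angle satisfies sin θ_c = n₂/n₁.
θ_c = arcsin(0.8211) = 55.20°.

θ_c ≈ 55.20°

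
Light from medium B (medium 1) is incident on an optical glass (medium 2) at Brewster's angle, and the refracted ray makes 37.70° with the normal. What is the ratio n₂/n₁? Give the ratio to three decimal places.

n₂/n₁ ≈ 1.294

θ_B + θ_t = 90°, so θ_B = 90° − 37.70° = 52.30°.
Then n₂/n₁ = tan θ_B = tan 52.30° = 1.294.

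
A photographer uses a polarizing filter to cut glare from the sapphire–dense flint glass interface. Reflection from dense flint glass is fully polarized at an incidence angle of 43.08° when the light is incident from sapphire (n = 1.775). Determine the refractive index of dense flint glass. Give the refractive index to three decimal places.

n ≈ 1.660

At the Brewster angle, tan θ_B = n₂/n₁ with n₁ on the incident side (sapphire) and n₂ on the transmitted side (dense flint glass).
n₂ = n₁ tan θ_B = 1.775 × tan 43.08° = 1.660.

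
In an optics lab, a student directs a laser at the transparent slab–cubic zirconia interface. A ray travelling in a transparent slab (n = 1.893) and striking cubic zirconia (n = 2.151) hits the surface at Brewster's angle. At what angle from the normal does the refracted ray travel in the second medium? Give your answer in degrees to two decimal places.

tan θ_B = n₂/n₁ = 2.151/1.893 = 1.1363, so θ_B = 48.65°.
The refracted ray is perpendicular to the reflected ray, so θ_t = 90° − θ_B = 41.35°.

θ_t ≈ 41.35°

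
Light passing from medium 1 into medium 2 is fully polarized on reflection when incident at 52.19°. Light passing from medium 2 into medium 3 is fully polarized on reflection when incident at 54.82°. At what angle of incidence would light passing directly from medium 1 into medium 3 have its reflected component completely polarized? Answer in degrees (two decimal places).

θ_B ≈ 61.32°

tan θ_B(1→2) = n₂/n₁ = tan 52.19° = 1.2887.
tan θ_B(2→3) = n₃/n₂ = tan 54.82° = 1.4186.
n₃/n₁ = 1.8282. Then tan θ_B(1→3) = n₃/n₁, so θ_B(1→3) = arctan(1.8282) = 61.32°.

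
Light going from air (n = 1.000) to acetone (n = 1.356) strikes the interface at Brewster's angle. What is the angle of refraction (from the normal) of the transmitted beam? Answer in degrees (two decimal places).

θ_t ≈ 36.41°

First find Brewster's angle: tan θ_B = 1.356/1.000 = 1.3560, giving θ_B = 53.59°.
Since θ_B + θ_t = 90° at Brewster incidence, θ_t = 90° − 53.59° = 36.41°.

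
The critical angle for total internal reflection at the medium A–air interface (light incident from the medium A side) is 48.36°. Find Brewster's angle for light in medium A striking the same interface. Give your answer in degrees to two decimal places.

sin θ_c = n₂/n₁, so n₂/n₁ = sin 48.36° = 0.7473.
Brewster: tan θ_B = n₂/n₁ = 0.7473.
θ_B = arctan(0.7473) = 36.77°.

θ_B ≈ 36.77°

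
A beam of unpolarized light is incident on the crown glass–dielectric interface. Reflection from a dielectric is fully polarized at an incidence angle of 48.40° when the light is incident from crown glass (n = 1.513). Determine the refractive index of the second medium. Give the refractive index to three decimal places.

n ≈ 1.704

Full polarization of the reflected beam means tan θ_B = n₂/n₁, where n₁ is the incident medium (crown glass).
n₂ = n₁ tan θ_B = 1.513 × tan 48.40° = 1.704.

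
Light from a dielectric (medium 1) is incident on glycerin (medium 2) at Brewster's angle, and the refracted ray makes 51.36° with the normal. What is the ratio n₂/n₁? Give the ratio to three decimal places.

n₂/n₁ ≈ 0.799

At Brewster incidence θ_B = 90° − θ_t = 90° − 51.36° = 38.64°.
tan θ_B = n₂/n₁, so n₂/n₁ = tan 38.64° = 0.799.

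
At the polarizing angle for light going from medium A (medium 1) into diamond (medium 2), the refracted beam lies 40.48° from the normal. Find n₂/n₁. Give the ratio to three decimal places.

n₂/n₁ ≈ 1.172

At Brewster incidence θ_B = 90° − θ_t = 90° − 40.48° = 49.52°.
Then n₂/n₁ = tan θ_B = tan 49.52° = 1.172.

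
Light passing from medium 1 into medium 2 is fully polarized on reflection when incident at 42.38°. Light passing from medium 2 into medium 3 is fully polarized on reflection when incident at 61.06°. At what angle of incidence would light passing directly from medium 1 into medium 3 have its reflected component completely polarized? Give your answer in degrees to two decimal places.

θ_B ≈ 58.79°

tan θ_B(1→2) = n₂/n₁ = tan 42.38° = 0.9125.
tan θ_B(2→3) = n₃/n₂ = tan 61.06° = 1.8085.
So n₃/n₁ = (n₂/n₁)(n₃/n₂) = 0.9125 × 1.8085 = 1.6502.
θ_B(1→3) = arctan(1.6502) = 58.79°.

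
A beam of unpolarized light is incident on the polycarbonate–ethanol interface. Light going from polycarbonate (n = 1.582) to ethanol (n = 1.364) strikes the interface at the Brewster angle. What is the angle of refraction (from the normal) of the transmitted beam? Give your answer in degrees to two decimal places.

First find Brewster's angle: tan θ_B = 1.364/1.582 = 0.8622, giving θ_B = 40.77°.
The refracted ray is perpendicular to the reflected ray, so θ_t = 90° − θ_B = 49.23°.

θ_t ≈ 49.23°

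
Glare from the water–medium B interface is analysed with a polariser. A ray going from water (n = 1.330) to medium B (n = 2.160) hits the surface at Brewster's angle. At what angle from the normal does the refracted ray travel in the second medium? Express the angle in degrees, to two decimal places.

θ_t ≈ 31.62°

tan θ_B = n₂/n₁ = 2.160/1.330 = 1.6241, so θ_B = 58.38°.
Since θ_B + θ_t = 90° at Brewster incidence, θ_t = 90° − 58.38° = 31.62°.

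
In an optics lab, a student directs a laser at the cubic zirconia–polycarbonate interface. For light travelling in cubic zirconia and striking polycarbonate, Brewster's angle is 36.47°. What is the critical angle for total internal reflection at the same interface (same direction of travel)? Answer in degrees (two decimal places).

tan θ_B = n₂/n₁ = tan 36.47° = 0.7392.
Total internal reflection: sin θ_c = n₂/n₁ = 0.7392.
θ_c = arcsin(0.7392) = 47.66°.

θ_c ≈ 47.66°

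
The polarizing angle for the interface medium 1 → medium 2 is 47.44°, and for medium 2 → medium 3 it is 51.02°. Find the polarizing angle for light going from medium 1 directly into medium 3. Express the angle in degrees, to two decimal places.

θ_B ≈ 53.39°

tan θ_B(1→2) = n₂/n₁ = tan 47.44° = 1.0890.
tan θ_B(2→3) = n₃/n₂ = tan 51.02° = 1.2358.
n₃/n₁ = 1.3458. Then tan θ_B(1→3) = n₃/n₁, so θ_B(1→3) = arctan(1.3458) = 53.39°.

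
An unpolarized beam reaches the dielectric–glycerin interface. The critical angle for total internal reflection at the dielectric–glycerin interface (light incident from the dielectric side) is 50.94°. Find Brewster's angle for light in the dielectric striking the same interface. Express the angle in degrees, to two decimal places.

θ_B ≈ 37.83°

At the critical angle sin θ_c = n₂/n₁, giving n₂/n₁ = sin 50.94° = 0.7765.
Then tan θ_B = n₂/n₁ = 0.7765, so θ_B = arctan 0.7765 = 37.83°.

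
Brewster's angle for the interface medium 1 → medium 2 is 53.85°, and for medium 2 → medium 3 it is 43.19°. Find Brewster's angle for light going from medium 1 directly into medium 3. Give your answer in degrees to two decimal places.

θ_B ≈ 52.11°

Each Brewster angle gives a ratio: n₂/n₁ = tan 53.85° = 1.3688, n₃/n₂ = tan 43.19° = 0.9387.
Multiplying, n₃/n₁ = 1.3688 × 0.9387 = 1.2850, and θ_B(1→3) = arctan 1.2850 = 52.11°.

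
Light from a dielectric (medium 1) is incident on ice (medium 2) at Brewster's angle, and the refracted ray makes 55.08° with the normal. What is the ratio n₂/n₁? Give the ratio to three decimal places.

At Brewster incidence θ_B = 90° − θ_t = 90° − 55.08° = 34.92°.
Then n₂/n₁ = tan θ_B = tan 34.92° = 0.698.

n₂/n₁ ≈ 0.698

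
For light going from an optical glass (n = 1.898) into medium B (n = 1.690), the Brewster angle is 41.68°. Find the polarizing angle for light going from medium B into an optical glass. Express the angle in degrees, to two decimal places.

The two Brewster angles are complementary: θ_B' = 90° − θ_B = 90° − 41.68° = 48.32°.

θ_B' ≈ 48.32°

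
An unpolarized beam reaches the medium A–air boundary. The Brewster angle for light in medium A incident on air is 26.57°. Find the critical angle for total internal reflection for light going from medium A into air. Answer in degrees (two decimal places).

θ_c ≈ 30.01°

From Brewster, n₂/n₁ = tan θ_B = tan 26.57° = 0.5001.
Then sin θ_c = n₂/n₁ = 0.5001, so θ_c = arcsin 0.5001 = 30.01°.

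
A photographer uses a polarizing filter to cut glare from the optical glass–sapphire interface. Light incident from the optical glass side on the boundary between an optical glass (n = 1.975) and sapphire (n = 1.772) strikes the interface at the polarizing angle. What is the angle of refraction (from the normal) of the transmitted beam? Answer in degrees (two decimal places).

θ_t ≈ 48.10°

tan θ_B = n₂/n₁ = 1.772/1.975 = 0.8972, so θ_B = 41.90°.
At Brewster's angle the reflected and refracted rays are perpendicular, so θ_t = 90° − θ_B = 90° − 41.90° = 48.10°.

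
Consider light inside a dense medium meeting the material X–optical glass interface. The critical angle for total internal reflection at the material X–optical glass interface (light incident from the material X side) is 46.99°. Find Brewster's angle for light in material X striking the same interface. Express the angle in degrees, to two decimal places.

n₂/n₁ = sin θ_c = sin 46.99° = 0.7312.
tan θ_B equals the same ratio, so θ_B = arctan(0.7312) = 36.18°.

θ_B ≈ 36.18°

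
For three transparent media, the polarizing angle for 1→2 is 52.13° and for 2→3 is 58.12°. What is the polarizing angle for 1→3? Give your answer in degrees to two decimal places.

θ_B ≈ 64.19°

Each Brewster angle gives a ratio: n₂/n₁ = tan 52.13° = 1.2859, n₃/n₂ = tan 58.12° = 1.6078.
So n₃/n₁ = (n₂/n₁)(n₃/n₂) = 1.2859 × 1.6078 = 2.0676.
θ_B(1→3) = arctan(2.0676) = 64.19°.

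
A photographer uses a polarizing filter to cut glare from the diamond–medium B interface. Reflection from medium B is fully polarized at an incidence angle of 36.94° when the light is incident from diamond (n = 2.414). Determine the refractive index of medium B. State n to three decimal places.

Brewster's law: tan θ_B = n₂/n₁ (light incident in diamond, refracted into medium B).
n₂ = n₁ tan θ_B = 2.414 × tan 36.94° = 1.815.

n ≈ 1.815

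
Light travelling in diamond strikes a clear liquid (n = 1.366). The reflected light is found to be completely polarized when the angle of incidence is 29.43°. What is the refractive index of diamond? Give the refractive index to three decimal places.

n ≈ 2.421

At Brewster's angle, tan θ_B = n₂/n₁ with n₁ on the incident side (diamond) and n₂ on the transmitted side (a clear liquid).
n₁ = n₂ / tan θ_B = 1.366 / tan 29.43° = 2.421.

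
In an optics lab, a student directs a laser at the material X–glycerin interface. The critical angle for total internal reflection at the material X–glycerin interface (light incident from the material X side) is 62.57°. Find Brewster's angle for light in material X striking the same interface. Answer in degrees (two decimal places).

θ_B ≈ 41.59°

At the critical angle sin θ_c = n₂/n₁, giving n₂/n₁ = sin 62.57° = 0.8876.
Then tan θ_B = n₂/n₁ = 0.8876, so θ_B = arctan 0.8876 = 41.59°.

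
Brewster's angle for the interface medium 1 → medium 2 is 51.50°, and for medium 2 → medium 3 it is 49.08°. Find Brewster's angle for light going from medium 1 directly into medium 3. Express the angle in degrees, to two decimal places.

θ_B ≈ 55.41°

tan θ_B(1→2) = n₂/n₁ = tan 51.50° = 1.2572.
tan θ_B(2→3) = n₃/n₂ = tan 49.08° = 1.1536.
n₃/n₁ = 1.4503. Then tan θ_B(1→3) = n₃/n₁, so θ_B(1→3) = arctan(1.4503) = 55.41°.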